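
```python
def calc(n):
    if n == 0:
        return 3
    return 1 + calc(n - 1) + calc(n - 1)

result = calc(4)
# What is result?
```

calc(n) = 1 + 2·calc(n-1), calc(0)=3. Closed form: (3+1)·2^4 - 1 = 63.

Answer: 63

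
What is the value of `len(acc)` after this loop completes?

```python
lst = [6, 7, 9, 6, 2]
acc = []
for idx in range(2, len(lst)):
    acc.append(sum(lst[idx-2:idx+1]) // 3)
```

Number of 3-element averages
`acc` takes the values: [] → [7] → [7, 7] → [7, 7, 5]
So `len(acc)` = 3

Answer: 3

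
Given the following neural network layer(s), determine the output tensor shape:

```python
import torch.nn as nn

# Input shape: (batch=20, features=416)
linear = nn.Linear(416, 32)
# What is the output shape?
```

Input: (20, 416) -> Output: (20, 32)

Answer: (20, 32)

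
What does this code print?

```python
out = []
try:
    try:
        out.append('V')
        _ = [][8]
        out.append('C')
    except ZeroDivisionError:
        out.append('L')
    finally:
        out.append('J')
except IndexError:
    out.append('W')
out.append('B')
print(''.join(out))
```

Execution trace: 'V' (try body) → 'J' (finally) → 'W' (outer except IndexError) → 'B' (after the try/except). Output: VJWB

Answer: VJWB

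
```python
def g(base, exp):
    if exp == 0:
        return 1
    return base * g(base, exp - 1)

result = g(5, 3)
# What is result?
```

g(5, 3) = 5 * 5 * 5 = 125

Answer: 125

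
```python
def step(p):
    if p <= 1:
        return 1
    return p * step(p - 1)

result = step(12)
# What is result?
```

step(12) = 12 * 11 * 10 * 9 * 8 * 7 * 6 * 5 * 4 * 3 * 2 * 1 = 479001600

Answer: 479001600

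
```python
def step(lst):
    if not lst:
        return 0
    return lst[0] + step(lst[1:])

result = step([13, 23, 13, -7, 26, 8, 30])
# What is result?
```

13 + 23 + 13 + (-7) + 26 + 8 + 30 + 0 = 106

Answer: 106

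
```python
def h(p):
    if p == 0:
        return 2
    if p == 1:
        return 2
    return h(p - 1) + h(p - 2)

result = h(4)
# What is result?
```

Build up from base cases: h(0)=2, h(1)=2, h(2)=4, h(3)=6, h(4)=10

Answer: 10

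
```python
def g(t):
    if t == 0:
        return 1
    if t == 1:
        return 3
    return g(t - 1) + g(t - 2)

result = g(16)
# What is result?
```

Build up from base cases: g(0)=1, g(1)=3, g(2)=4, g(3)=7, g(4)=11, g(5)=18, g(6)=29, ..., g(16)=3571

Answer: 3571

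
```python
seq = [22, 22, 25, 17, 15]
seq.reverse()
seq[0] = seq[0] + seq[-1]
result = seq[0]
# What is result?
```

Trace:
`seq = [22, 22, 25, 17, 15]` → seq = [22, 22, 25, 17, 15]
`seq.reverse()` → seq = [15, 17, 25, 22, 22]
`seq[0] = seq[0] + seq[-1]` → seq = [37, 17, 25, 22, 22]
`result = seq[0]` → result = 37
So result = 37

Answer: 37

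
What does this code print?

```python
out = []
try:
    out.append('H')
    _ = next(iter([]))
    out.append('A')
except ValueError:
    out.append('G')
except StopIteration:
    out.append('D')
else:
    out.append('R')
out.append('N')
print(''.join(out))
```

Execution trace: 'H' (try body) → 'D' (except StopIteration) → 'N' (after the try/except). Output: HDN

Answer: HDN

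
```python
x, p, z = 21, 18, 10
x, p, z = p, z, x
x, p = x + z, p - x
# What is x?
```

Trace:
`x, p, z = 21, 18, 10` → x = 21; p = 18; z = 10
`x, p, z = p, z, x` → x = 18; p = 10; z = 21
`x, p = x + z, p - x` → x = 39; p = -8
So x = 39

Answer: 39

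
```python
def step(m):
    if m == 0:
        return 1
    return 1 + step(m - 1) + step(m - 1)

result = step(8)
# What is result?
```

step(m) = 1 + 2·step(m-1), step(0)=1. Closed form: (1+1)·2^8 - 1 = 511.

Answer: 511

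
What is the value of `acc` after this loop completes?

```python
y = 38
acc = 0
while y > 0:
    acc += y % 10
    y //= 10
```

Sum digits of 38
`acc` takes the values: 0 → 8 → 11

Answer: 11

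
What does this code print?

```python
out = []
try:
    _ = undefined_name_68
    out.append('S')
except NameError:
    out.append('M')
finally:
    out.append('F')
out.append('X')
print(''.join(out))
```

Execution trace: 'M' (except NameError) → 'F' (finally) → 'X' (after the try/except). Output: MFX

Answer: MFX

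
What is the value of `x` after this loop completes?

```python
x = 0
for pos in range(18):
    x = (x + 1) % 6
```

Increment mod 6, 18 times = 0
`x` takes the values: 0 → 1 → 2 → 3 → 4 → 5 → 0 → 1 → 2 → 3 → 4 → 5 → 0 → 1 → 2 → 3 → 4 → 5 → 0

Answer: 0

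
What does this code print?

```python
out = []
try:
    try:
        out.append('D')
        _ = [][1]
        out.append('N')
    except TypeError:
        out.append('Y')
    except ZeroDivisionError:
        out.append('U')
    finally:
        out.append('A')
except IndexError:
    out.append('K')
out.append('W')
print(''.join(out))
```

Execution trace: 'D' (inner try body) → 'A' (inner finally) → 'K' (outer except IndexError) → 'W' (after the try/except). Output: DAKW

Answer: DAKW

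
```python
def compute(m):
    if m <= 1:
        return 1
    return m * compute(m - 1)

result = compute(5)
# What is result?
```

compute(5) = 5 * 4 * 3 * 2 * 1 = 120

Answer: 120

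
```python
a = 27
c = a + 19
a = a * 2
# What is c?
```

Trace:
`a = 27` → a = 27
`c = a + 19` → c = 46
`a = a * 2` → a = 54
So c = 46

Answer: 46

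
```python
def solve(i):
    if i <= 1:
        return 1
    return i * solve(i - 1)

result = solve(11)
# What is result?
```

solve(11) = 11 * 10 * 9 * 8 * 7 * 6 * 5 * 4 * 3 * 2 * 1 = 39916800

Answer: 39916800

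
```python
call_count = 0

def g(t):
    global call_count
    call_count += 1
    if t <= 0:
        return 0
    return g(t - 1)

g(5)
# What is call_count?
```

Linear recursion stepping by 1: 6 calls from t=5 down to ≤0.

Answer: 6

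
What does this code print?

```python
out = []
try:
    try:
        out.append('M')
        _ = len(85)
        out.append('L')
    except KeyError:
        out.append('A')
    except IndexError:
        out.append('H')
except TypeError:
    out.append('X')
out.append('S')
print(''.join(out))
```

Execution trace: 'M' (try body) → 'X' (outer except TypeError) → 'S' (after the try/except). Output: MXS

Answer: MXS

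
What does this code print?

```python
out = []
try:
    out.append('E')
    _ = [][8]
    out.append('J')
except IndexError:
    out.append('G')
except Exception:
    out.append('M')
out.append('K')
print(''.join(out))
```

Execution trace: 'E' (try body) → 'G' (except IndexError) → 'K' (after the try/except). Output: EGK

Answer: EGK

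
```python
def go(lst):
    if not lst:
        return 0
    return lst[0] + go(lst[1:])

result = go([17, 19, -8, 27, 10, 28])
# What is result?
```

17 + 19 + (-8) + 27 + 10 + 28 + 0 = 93

Answer: 93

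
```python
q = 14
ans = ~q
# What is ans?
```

Trace:
`q = 14` → q = 14
`ans = ~q` → ans = -15
So ans = -15

Answer: -15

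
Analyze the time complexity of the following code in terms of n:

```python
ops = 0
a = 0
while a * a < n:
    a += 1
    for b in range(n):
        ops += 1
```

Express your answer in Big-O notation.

Each loop level contributes: √n × n. Multiplying the contributions gives O(n√n).

Answer: O(n√n)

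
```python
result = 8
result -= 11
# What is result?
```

Trace:
`result = 8` → result = 8
`result -= 11` → result = -3
So result = -3

Answer: -3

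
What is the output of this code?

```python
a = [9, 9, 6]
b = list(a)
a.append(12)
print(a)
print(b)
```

Key concept: list() constructor creates copy.
Step by step:
`a = [9, 9, 6]` → a = [9, 9, 6]
`b = list(a)` → b = [9, 9, 6]
`a.append(12)` → a = [9, 9, 6, 12]
`print(a)` → prints [9, 9, 6, 12]
`print(b)` → prints [9, 9, 6]

Answer:
[9, 9, 6, 12]
[9, 9, 6]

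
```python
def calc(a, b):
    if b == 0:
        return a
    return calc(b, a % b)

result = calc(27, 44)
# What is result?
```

calc(27, 44) -> calc(44, 27) -> calc(27, 17) -> calc(17, 10) -> calc(10, 7) -> calc(7, 3) -> calc(3, 1) -> calc(1, 0) -> 1

Answer: 1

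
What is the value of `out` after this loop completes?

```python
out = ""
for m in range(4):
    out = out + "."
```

Repeat '.' 4 times
`out` takes the values: "" → "." → ".." → "..." → "...."

Answer: "...."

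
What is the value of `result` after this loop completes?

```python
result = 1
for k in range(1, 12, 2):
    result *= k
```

Product of 1, 3, 5, ... up to 11
`result` takes the values: 1 → 3 → 15 → 105 → 945 → 10395

Answer: 10395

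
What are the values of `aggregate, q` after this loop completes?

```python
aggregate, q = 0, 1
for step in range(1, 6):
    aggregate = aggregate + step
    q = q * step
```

Sum and factorial of 1 to 5
`aggregate, q` takes the values: (0, 1) → (1, 1) → (3, 1) → (3, 2) → (6, 2) → (6, 6) → (10, 6) → (10, 24) → (15, 24) → (15, 120)

Answer: 15, 120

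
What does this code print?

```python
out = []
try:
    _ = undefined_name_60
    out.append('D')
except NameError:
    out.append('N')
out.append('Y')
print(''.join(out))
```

Execution trace: 'N' (except NameError) → 'Y' (after the try/except). Output: NY

Answer: NY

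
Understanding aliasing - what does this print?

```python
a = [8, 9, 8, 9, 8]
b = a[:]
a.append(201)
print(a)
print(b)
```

Key concept: slice [:] creates copy.
Step by step:
`a = [8, 9, 8, 9, 8]` → a = [8, 9, 8, 9, 8]
`b = a[:]` → b = [8, 9, 8, 9, 8]
`a.append(201)` → a = [8, 9, 8, 9, 8, 201]
`print(a)` → prints [8, 9, 8, 9, 8, 201]
`print(b)` → prints [8, 9, 8, 9, 8]

Answer:
[8, 9, 8, 9, 8, 201]
[8, 9, 8, 9, 8]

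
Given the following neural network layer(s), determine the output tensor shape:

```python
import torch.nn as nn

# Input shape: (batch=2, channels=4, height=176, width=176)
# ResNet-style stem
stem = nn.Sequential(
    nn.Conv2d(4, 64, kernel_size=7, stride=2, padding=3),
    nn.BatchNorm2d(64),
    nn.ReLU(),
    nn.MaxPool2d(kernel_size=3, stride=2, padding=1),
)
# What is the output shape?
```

Input: (2, 4, 176, 176) -> after Conv2d 7x7 stride=2: (2, 64, 88, 88) -> Output: (2, 64, 44, 44)

Answer: (2, 64, 44, 44)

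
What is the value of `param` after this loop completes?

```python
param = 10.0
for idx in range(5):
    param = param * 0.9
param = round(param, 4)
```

Exponential decay: 10.0 * 0.9^5
`param` takes the values: 10.0 → 9.0 → 8.1 → 7.29 → 6.561 → 5.9049

Answer: 5.9049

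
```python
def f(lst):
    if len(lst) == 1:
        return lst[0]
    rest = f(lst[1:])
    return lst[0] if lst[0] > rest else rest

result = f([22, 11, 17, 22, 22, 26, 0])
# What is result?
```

Recursive max over [22, 11, 17, 22, 22, 26, 0] = 26

Answer: 26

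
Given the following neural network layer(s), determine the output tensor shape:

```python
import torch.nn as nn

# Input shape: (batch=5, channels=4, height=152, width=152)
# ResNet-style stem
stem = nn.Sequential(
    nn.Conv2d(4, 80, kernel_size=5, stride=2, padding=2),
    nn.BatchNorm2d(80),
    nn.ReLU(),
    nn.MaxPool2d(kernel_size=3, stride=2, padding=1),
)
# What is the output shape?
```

Input: (5, 4, 152, 152) -> after Conv2d 5x5 stride=2: (5, 80, 76, 76) -> Output: (5, 80, 38, 38)

Answer: (5, 80, 38, 38)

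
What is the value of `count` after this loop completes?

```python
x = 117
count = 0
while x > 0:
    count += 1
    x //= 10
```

Count digits by repeated division by 10
`count` takes the values: 0 → 1 → 2 → 3

Answer: 3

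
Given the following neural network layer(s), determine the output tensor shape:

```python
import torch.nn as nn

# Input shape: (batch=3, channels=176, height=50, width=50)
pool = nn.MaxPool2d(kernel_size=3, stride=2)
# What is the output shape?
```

Input: (3, 176, 50, 50) -> Output: (3, 176, 24, 24)

Answer: (3, 176, 24, 24)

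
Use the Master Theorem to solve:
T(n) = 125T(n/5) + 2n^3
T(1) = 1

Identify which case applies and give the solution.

a=125, b=5, f(n)=2n^3. log_5(125) = 3. Since c=3 = 3, Case 2 applies: T(n) = Θ(n^log_b(a) · log n) = O(n^3 log n).

Answer: O(n^3 log n) - Case 2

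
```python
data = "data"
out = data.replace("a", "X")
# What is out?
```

Trace:
`data = "data"` → data = 'data'
`out = data.replace("a", "X")` → out = 'dXtX'
So out = 'dXtX'

Answer: 'dXtX'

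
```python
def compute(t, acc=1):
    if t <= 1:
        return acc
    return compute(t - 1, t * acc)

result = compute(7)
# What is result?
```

Accumulator trace (n, acc): (7, 1) -> (6, 7) -> (5, 42) -> (4, 210) -> (3, 840) -> (2, 2520) -> (1, 5040) -> return 5040

Answer: 5040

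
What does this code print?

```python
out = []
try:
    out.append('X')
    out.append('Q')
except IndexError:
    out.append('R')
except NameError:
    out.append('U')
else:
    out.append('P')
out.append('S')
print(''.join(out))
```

Execution trace: 'X' (try body) → 'Q' (try body, no exception) → 'P' (else) → 'S' (after the try/except). Output: XQPS

Answer: XQPS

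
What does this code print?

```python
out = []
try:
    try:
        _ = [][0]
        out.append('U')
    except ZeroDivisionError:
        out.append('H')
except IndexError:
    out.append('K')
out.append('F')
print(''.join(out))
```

Execution trace: 'K' (outer except IndexError) → 'F' (after the try/except). Output: KF

Answer: KF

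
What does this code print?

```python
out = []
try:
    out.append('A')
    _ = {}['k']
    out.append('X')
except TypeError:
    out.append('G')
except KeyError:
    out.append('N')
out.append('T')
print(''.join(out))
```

Execution trace: 'A' (try body) → 'N' (except KeyError) → 'T' (after the try/except). Output: ANT

Answer: ANT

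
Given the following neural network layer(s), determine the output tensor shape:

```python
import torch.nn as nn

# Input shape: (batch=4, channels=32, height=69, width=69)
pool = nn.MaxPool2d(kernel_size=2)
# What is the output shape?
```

Input: (4, 32, 69, 69) -> Output: (4, 32, 34, 34)

Answer: (4, 32, 34, 34)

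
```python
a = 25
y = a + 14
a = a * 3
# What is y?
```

Trace:
`a = 25` → a = 25
`y = a + 14` → y = 39
`a = a * 3` → a = 75
So y = 39

Answer: 39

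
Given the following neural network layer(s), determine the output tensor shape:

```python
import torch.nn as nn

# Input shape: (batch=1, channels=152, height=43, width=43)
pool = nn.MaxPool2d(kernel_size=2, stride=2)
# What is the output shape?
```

Input: (1, 152, 43, 43) -> Output: (1, 152, 21, 21)

Answer: (1, 152, 21, 21)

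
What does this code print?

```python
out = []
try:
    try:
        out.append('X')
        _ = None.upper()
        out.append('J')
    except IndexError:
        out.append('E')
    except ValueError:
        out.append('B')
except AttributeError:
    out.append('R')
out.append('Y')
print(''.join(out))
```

Execution trace: 'X' (inner try body) → 'R' (outer except AttributeError) → 'Y' (after the try/except). Output: XRY

Answer: XRY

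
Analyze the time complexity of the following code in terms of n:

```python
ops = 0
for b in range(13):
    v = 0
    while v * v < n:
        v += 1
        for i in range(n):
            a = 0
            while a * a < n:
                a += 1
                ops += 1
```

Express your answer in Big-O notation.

Each loop level contributes: 1 × √n × n × √n. Multiplying the contributions gives O(n^2).

Answer: O(n^2)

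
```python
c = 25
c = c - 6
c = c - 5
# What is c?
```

Trace:
`c = 25` → c = 25
`c = c - 6` → c = 19
`c = c - 5` → c = 14
So c = 14

Answer: 14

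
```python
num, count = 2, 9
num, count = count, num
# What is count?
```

Trace:
`num, count = 2, 9` → num = 2; count = 9
`num, count = count, num` → num = 9; count = 2
So count = 2

Answer: 2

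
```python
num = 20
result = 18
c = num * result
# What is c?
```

Trace:
`num = 20` → num = 20
`result = 18` → result = 18
`c = num * result` → c = 360
So c = 360

Answer: 360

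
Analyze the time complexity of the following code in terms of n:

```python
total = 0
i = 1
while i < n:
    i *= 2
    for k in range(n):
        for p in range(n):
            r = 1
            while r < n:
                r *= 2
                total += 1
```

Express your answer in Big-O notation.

Each loop level contributes: log n × n × n × log n. Multiplying the contributions gives O(n^2 log² n).

Answer: O(n^2 log² n)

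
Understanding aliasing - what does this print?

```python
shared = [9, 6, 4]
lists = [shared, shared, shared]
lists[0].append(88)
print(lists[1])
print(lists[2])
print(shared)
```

Key concept: list of same reference.
Step by step:
`shared = [9, 6, 4]` → shared = [9, 6, 4]
`lists = [shared, shared, shared]` → lists = [[9, 6, 4], [9, 6, 4], [9, 6, 4]]
`lists[0].append(88)` → shared = [9, 6, 4, 88]; lists = [[9, 6, 4, 88], [9, 6, 4, 88], [9, 6, 4, 88]]
`print(lists[1])` → prints [9, 6, 4, 88]
`print(lists[2])` → prints [9, 6, 4, 88]
`print(shared)` → prints [9, 6, 4, 88]

Answer:
[9, 6, 4, 88]
[9, 6, 4, 88]
[9, 6, 4, 88]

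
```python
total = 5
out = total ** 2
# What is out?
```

Trace:
`total = 5` → total = 5
`out = total ** 2` → out = 25
So out = 25

Answer: 25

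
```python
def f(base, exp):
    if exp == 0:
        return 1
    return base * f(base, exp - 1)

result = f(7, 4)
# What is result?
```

f(7, 4) = 7 * 7 * 7 * 7 = 2401

Answer: 2401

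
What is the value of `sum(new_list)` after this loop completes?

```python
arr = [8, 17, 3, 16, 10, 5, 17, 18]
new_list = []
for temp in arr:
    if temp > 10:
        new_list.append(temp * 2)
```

Sum of doubled values > 10
`new_list` takes the values: [] → [34] → [34, 32] → [34, 32, 34] → [34, 32, 34, 36]
So `sum(new_list)` = 136

Answer: 136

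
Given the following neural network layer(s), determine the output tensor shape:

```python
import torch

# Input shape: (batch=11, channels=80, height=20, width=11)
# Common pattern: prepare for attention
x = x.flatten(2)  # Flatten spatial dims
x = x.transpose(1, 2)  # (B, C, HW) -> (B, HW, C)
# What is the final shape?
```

Input: (11, 80, 20, 11) -> after flatten(2): (11, 80, 220) -> Output: (11, 220, 80)

Answer: (11, 220, 80)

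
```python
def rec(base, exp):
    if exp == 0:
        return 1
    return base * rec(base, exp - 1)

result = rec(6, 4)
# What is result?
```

rec(6, 4) = 6 * 6 * 6 * 6 = 1296

Answer: 1296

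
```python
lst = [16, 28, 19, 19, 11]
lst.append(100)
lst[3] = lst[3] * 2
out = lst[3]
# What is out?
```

Trace:
`lst = [16, 28, 19, 19, 11]` → lst = [16, 28, 19, 19, 11]
`lst.append(100)` → lst = [16, 28, 19, 19, 11, 100]
`lst[3] = lst[3] * 2` → lst = [16, 28, 19, 38, 11, 100]
`out = lst[3]` → out = 38
So out = 38

Answer: 38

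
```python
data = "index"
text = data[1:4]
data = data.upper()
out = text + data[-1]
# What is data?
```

Trace:
`data = "index"` → data = 'index'
`text = data[1:4]` → text = 'nde'
`data = data.upper()` → data = 'INDEX'
`out = text + data[-1]` → out = 'ndeX'
So data = 'INDEX'

Answer: 'INDEX'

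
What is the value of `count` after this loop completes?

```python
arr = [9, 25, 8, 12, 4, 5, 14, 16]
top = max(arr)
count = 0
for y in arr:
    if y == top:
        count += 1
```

Count of max value 25 in [9, 25, 8, 12, 4, 5, 14, 16]
`count` takes the values: 0 → 1

Answer: 1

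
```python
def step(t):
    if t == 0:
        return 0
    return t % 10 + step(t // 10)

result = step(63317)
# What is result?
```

Sum of digits of 63317: 7 + 1 + 3 + 3 + 6 = 20

Answer: 20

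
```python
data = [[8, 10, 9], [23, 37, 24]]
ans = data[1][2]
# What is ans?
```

Trace:
`data = [[8, 10, 9], [23, 37, 24]]` → data = [[8, 10, 9], [23, 37, 24]]
`ans = data[1][2]` → ans = 24
So ans = 24

Answer: 24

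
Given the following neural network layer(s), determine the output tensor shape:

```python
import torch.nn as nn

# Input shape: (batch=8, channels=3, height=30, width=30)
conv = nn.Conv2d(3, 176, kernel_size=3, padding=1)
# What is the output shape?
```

Input: (8, 3, 30, 30) -> Output: (8, 176, 30, 30)

Answer: (8, 176, 30, 30)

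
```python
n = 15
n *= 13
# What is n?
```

Trace:
`n = 15` → n = 15
`n *= 13` → n = 195
So n = 195

Answer: 195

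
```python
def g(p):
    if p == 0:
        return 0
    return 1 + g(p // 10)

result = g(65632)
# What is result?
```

Count of digits of 65632: 5

Answer: 5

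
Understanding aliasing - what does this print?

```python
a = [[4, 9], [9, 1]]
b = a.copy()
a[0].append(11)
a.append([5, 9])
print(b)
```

Key concept: shallow copy with nested lists.
Step by step:
`a = [[4, 9], [9, 1]]` → a = [[4, 9], [9, 1]]
`b = a.copy()` → b = [[4, 9], [9, 1]]
`a[0].append(11)` → a = [[4, 9, 11], [9, 1]]; b = [[4, 9, 11], [9, 1]]
`a.append([5, 9])` → a = [[4, 9, 11], [9, 1], [5, 9]]
`print(b)` → prints [[4, 9, 11], [9, 1]]

Answer: [[4, 9, 11], [9, 1]]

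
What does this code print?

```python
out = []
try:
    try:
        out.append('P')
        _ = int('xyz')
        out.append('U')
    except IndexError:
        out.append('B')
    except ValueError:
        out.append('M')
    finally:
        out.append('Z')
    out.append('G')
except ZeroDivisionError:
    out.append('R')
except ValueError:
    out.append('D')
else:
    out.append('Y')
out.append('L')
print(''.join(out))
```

Execution trace: 'P' (inner try body) → 'M' (inner except ValueError) → 'Z' (inner finally) → 'G' (try body, no exception) → 'Y' (else) → 'L' (after the try/except). Output: PMZGYL

Answer: PMZGYL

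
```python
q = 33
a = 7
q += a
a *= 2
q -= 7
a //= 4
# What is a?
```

Trace:
`q = 33` → q = 33
`a = 7` → a = 7
`q += a` → q = 40
`a *= 2` → a = 14
`q -= 7` → q = 33
`a //= 4` → a = 3
So a = 3

Answer: 3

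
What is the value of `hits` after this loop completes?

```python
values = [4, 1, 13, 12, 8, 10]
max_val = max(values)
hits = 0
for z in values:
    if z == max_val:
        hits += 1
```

Count of max value 13 in [4, 1, 13, 12, 8, 10]
`hits` takes the values: 0 → 1

Answer: 1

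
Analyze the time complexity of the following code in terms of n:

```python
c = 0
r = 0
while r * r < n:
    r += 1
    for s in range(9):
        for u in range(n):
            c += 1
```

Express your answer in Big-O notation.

Each loop level contributes: √n × 1 × n. Multiplying the contributions gives O(n√n).

Answer: O(n√n)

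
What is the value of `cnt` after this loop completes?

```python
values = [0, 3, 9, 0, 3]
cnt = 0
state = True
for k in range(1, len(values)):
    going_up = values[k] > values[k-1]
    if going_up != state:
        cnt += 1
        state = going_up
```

Count direction changes in [0, 3, 9, 0, 3]
`cnt` takes the values: 0 → 1 → 2

Answer: 2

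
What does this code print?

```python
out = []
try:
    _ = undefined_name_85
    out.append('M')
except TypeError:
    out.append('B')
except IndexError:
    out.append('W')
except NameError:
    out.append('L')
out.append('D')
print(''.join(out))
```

Execution trace: 'L' (except NameError) → 'D' (after the try/except). Output: LD

Answer: LD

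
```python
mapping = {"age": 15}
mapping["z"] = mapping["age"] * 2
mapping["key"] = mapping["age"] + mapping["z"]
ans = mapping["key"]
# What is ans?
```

Trace:
`mapping = {"age": 15}` → mapping = {'age': 15}
`mapping["z"] = mapping["age"] * 2` → mapping = {'age': 15, 'z': 30}
`mapping["key"] = mapping["age"] + mapping["z"]` → mapping = {'age': 15, 'z': 30, 'key': 45}
`ans = mapping["key"]` → ans = 45
So ans = 45

Answer: 45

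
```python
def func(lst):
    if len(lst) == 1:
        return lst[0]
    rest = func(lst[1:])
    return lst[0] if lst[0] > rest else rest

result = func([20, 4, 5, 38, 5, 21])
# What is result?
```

Recursive max over [20, 4, 5, 38, 5, 21] = 38

Answer: 38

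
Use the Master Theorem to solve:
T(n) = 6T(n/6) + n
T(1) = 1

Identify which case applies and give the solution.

a=6, b=6, f(n)=n. log_6(6) = 1. Since c=1 = 1, Case 2 applies: T(n) = Θ(n^log_b(a) · log n) = O(n log n).

Answer: O(n log n) - Case 2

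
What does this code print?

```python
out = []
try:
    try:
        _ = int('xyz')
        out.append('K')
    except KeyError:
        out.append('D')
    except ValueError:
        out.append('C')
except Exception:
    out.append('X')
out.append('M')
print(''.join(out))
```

Execution trace: 'C' (inner except ValueError) → 'M' (after the try/except). Output: CM

Answer: CM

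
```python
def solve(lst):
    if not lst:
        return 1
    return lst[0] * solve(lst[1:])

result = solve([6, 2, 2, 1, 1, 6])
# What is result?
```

Product over [6, 2, 2, 1, 1, 6] = 6 * 2 * 2 * 1 * 1 * 6 = 144

Answer: 144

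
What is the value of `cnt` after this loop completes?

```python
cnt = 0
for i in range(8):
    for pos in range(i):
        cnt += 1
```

Triangle number: 0+1+2+...+7
`cnt` takes the values: 0 → 1 → 2 → 3 → 4 → 5 → 6 → 7 → 8 → 9 → 10 → 11 → 12 → 13 → 14 → 15 → 16 → 17 → 18 → 19 → 20 → 21 → 22 → 23 → 24 → 25 → 26 → 27 → 28

Answer: 28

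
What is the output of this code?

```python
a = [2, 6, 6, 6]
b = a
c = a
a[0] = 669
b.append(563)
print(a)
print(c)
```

Key concept: multiple aliases.
Step by step:
`a = [2, 6, 6, 6]` → a = [2, 6, 6, 6]
`b = a` → b = [2, 6, 6, 6] (same object as a)
`c = a` → c = [2, 6, 6, 6] (same object as a, b)
`a[0] = 669` → a = [669, 6, 6, 6] (same object as b, c); b = [669, 6, 6, 6] (same object as a, c); c = [669, 6, 6, 6] (same object as a, b)
`b.append(563)` → a = [669, 6, 6, 6, 563] (same object as b, c); b = [669, 6, 6, 6, 563] (same object as a, c); c = [669, 6, 6, 6, 563] (same object as a, b)
`print(a)` → prints [669, 6, 6, 6, 563]
`print(c)` → prints [669, 6, 6, 6, 563]

Answer:
[669, 6, 6, 6, 563]
[669, 6, 6, 6, 563]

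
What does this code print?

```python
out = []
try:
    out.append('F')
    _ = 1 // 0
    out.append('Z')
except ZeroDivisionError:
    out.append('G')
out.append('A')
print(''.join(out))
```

Execution trace: 'F' (try body) → 'G' (except ZeroDivisionError) → 'A' (after the try/except). Output: FGA

Answer: FGA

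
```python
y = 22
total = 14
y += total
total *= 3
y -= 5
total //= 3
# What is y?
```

Trace:
`y = 22` → y = 22
`total = 14` → total = 14
`y += total` → y = 36
`total *= 3` → total = 42
`y -= 5` → y = 31
`total //= 3` → total = 14
So y = 31

Answer: 31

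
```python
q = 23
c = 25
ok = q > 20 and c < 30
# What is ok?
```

Trace:
`q = 23` → q = 23
`c = 25` → c = 25
`ok = q > 20 and c < 30` → ok = True
So ok = True

Answer: True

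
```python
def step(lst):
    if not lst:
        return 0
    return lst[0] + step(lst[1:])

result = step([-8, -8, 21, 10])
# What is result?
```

(-8) + (-8) + 21 + 10 + 0 = 15

Answer: 15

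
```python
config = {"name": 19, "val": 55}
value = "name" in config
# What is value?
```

Trace:
`config = {"name": 19, "val": 55}` → config = {'name': 19, 'val': 55}
`value = "name" in config` → value = True
So value = True

Answer: True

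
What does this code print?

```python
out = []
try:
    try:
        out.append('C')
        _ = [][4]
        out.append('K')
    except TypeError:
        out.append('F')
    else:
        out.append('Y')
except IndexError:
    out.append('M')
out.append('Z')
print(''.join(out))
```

Execution trace: 'C' (try body) → 'M' (outer except IndexError) → 'Z' (after the try/except). Output: CMZ

Answer: CMZ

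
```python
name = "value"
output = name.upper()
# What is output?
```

Trace:
`name = "value"` → name = 'value'
`output = name.upper()` → output = 'VALUE'
So output = 'VALUE'

Answer: 'VALUE'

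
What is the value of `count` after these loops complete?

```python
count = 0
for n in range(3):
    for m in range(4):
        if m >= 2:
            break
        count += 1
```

Inner breaks at 2, outer runs 3 times
`count` takes the values: 0 → 1 → 2 → 3 → 4 → 5 → 6

Answer: 6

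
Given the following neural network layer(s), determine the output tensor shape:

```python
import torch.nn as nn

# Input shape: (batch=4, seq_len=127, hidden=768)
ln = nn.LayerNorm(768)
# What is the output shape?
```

Input: (4, 127, 768) -> Output: (4, 127, 768)

Answer: (4, 127, 768)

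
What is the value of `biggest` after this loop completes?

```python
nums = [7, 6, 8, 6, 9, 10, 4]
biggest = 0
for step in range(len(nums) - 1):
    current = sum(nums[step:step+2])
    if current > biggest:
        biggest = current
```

Max sum of 2-element window in [7, 6, 8, 6, 9, 10, 4]
`biggest` takes the values: 0 → 13 → 14 → 15 → 19

Answer: 19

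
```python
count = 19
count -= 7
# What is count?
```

Trace:
`count = 19` → count = 19
`count -= 7` → count = 12
So count = 12

Answer: 12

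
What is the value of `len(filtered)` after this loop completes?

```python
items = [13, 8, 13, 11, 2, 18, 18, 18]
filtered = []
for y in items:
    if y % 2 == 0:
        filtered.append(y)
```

Count even numbers in [13, 8, 13, 11, 2, 18, 18, 18]
`filtered` takes the values: [] → [8] → [8, 2] → [8, 2, 18] → [8, 2, 18, 18] → [8, 2, 18, 18, 18]
So `len(filtered)` = 5

Answer: 5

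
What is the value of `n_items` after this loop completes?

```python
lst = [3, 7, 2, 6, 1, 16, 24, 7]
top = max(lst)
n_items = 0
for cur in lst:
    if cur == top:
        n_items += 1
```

Count of max value 24 in [3, 7, 2, 6, 1, 16, 24, 7]
`n_items` takes the values: 0 → 1

Answer: 1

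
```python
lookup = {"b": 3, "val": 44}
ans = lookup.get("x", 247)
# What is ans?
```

Trace:
`lookup = {"b": 3, "val": 44}` → lookup = {'b': 3, 'val': 44}
`ans = lookup.get("x", 247)` → ans = 247
So ans = 247

Answer: 247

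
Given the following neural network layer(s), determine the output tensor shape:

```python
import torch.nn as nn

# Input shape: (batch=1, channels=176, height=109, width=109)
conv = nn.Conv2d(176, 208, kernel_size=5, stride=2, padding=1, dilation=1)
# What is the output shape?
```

Input: (1, 176, 109, 109) -> Output: (1, 208, 54, 54)

Answer: (1, 208, 54, 54)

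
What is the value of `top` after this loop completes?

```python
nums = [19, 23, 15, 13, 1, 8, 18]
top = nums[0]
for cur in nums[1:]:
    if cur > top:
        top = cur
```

Maximum of [19, 23, 15, 13, 1, 8, 18]
`top` takes the values: 19 → 23

Answer: 23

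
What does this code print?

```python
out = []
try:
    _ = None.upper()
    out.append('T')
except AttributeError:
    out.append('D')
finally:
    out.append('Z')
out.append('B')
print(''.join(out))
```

Execution trace: 'D' (except AttributeError) → 'Z' (finally) → 'B' (after the try/except). Output: DZB

Answer: DZB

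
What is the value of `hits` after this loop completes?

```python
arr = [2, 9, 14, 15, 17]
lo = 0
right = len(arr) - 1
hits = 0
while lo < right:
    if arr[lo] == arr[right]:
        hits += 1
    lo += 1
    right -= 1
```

Count matching pairs from ends
`hits` takes the values: 0

Answer: 0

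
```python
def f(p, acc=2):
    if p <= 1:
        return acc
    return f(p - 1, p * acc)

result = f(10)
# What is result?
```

Accumulator trace (n, acc): (10, 2) -> (9, 20) -> (8, 180) -> (7, 1440) -> (6, 10080) -> (5, 60480) -> (4, 302400) -> (3, 1209600) -> (2, 3628800) -> (1, 7257600) -> return 7257600

Answer: 7257600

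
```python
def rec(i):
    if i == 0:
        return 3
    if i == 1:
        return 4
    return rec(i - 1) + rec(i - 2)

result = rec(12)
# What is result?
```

Build up from base cases: rec(0)=3, rec(1)=4, rec(2)=7, rec(3)=11, rec(4)=18, rec(5)=29, rec(6)=47, ..., rec(12)=843

Answer: 843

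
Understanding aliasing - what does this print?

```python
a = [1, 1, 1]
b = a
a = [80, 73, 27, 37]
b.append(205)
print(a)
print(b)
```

Key concept: rebinding vs mutation: a is rebound to a new list, b still points at the original.
Step by step:
`a = [1, 1, 1]` → a = [1, 1, 1]
`b = a` → b = [1, 1, 1] (same object as a)
`a = [80, 73, 27, 37]` → a = [80, 73, 27, 37]
`b.append(205)` → b = [1, 1, 1, 205]
`print(a)` → prints [80, 73, 27, 37]
`print(b)` → prints [1, 1, 1, 205]

Answer:
[80, 73, 27, 37]
[1, 1, 1, 205]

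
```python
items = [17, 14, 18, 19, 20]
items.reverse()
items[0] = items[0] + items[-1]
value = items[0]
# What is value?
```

Trace:
`items = [17, 14, 18, 19, 20]` → items = [17, 14, 18, 19, 20]
`items.reverse()` → items = [20, 19, 18, 14, 17]
`items[0] = items[0] + items[-1]` → items = [37, 19, 18, 14, 17]
`value = items[0]` → value = 37
So value = 37

Answer: 37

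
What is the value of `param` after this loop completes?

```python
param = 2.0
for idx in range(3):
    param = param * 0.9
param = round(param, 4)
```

Exponential decay: 2.0 * 0.9^3
`param` takes the values: 2.0 → 1.8 → 1.62 → 1.458

Answer: 1.458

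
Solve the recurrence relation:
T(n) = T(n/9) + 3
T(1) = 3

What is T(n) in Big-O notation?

Each step divides n by 9 and adds 3. After log_9(n) steps we reach T(1)=3. So T(n) = 3·log_9(n) + 3 = O(log n).

Answer: O(log n)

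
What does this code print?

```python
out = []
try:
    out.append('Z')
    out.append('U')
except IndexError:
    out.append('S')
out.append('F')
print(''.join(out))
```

Execution trace: 'Z' (try body) → 'U' (try body, no exception) → 'F' (after the try/except). Output: ZUF

Answer: ZUF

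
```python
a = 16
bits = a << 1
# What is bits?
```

Trace:
`a = 16` → a = 16
`bits = a << 1` → bits = 32
So bits = 32

Answer: 32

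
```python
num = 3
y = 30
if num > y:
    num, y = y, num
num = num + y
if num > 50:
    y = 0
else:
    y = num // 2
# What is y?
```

Trace:
`num = 3` → num = 3
`y = 30` → y = 30
`if num > y: ...` → num > y is False → no variable changes
`num = num + y` → num = 33
`if num > 50: ...` → num > 50 is False, take else branch → y = 16
So y = 16

Answer: 16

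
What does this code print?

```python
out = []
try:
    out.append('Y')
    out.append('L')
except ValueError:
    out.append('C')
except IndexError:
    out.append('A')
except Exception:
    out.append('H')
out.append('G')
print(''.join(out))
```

Execution trace: 'Y' (try body) → 'L' (try body, no exception) → 'G' (after the try/except). Output: YLG

Answer: YLG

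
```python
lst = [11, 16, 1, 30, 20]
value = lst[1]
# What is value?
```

Trace:
`lst = [11, 16, 1, 30, 20]` → lst = [11, 16, 1, 30, 20]
`value = lst[1]` → value = 16
So value = 16

Answer: 16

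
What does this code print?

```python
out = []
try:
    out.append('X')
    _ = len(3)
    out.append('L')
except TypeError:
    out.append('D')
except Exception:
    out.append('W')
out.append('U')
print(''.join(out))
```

Execution trace: 'X' (try body) → 'D' (except TypeError) → 'U' (after the try/except). Output: XDU

Answer: XDU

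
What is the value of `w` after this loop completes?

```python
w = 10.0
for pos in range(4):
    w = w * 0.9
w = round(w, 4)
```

Exponential decay: 10.0 * 0.9^4
`w` takes the values: 10.0 → 9.0 → 8.1 → 7.29 → 6.561

Answer: 6.561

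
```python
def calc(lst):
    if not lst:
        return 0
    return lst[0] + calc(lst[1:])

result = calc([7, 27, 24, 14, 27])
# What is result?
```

7 + 27 + 24 + 14 + 27 + 0 = 99

Answer: 99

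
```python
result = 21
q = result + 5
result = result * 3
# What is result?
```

Trace:
`result = 21` → result = 21
`q = result + 5` → q = 26
`result = result * 3` → result = 63
So result = 63

Answer: 63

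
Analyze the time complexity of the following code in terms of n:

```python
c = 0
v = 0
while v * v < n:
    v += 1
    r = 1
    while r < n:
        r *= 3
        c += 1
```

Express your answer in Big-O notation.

Each loop level contributes: √n × log n. Multiplying the contributions gives O(√n log n).

Answer: O(√n log n)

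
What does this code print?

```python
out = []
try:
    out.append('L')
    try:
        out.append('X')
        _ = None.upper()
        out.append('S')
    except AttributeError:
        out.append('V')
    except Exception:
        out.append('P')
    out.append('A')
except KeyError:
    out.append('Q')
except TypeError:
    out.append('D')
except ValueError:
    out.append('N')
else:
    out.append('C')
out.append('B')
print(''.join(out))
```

Execution trace: 'L' (try body) → 'X' (inner try body) → 'V' (inner except AttributeError) → 'A' (try body, no exception) → 'C' (else) → 'B' (after the try/except). Output: LXVACB

Answer: LXVACB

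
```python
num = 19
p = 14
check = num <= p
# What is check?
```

Trace:
`num = 19` → num = 19
`p = 14` → p = 14
`check = num <= p` → check = False
So check = False

Answer: False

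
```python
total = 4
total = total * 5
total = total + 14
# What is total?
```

Trace:
`total = 4` → total = 4
`total = total * 5` → total = 20
`total = total + 14` → total = 34
So total = 34

Answer: 34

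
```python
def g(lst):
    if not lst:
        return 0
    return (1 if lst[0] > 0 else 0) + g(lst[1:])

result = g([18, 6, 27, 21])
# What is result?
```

Count of positive elements in [18, 6, 27, 21] = 4

Answer: 4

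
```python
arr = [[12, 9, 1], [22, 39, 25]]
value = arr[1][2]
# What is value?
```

Trace:
`arr = [[12, 9, 1], [22, 39, 25]]` → arr = [[12, 9, 1], [22, 39, 25]]
`value = arr[1][2]` → value = 25
So value = 25

Answer: 25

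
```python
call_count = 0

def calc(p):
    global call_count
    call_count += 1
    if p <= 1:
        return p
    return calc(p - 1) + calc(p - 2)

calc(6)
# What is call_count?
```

Calls(p) = 1 + Calls(p-1) + Calls(p-2); Calls(0)=Calls(1)=1. For p=6 this gives 25.

Answer: 25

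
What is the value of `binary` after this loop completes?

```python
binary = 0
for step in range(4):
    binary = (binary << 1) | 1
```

Build 4 consecutive 1-bits: 0b1111
`binary` takes the values: 0 → 1 → 3 → 7 → 15

Answer: 15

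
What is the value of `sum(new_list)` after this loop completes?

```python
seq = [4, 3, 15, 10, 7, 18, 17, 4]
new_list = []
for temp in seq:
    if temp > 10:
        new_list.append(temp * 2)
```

Sum of doubled values > 10
`new_list` takes the values: [] → [30] → [30, 36] → [30, 36, 34]
So `sum(new_list)` = 100

Answer: 100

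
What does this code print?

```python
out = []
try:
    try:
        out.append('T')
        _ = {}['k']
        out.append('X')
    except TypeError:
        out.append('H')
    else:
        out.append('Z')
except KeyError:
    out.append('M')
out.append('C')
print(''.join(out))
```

Execution trace: 'T' (inner try body) → 'M' (outer except KeyError) → 'C' (after the try/except). Output: TMC

Answer: TMC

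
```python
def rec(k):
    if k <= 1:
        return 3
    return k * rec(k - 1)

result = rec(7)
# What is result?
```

rec(7) = 7 * 6 * 5 * 4 * 3 * 2 * 3 = 15120

Answer: 15120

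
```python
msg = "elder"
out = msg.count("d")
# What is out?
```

Trace:
`msg = "elder"` → msg = 'elder'
`out = msg.count("d")` → out = 1
So out = 1

Answer: 1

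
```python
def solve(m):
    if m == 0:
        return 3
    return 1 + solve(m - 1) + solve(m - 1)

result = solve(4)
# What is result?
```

solve(m) = 1 + 2·solve(m-1), solve(0)=3. Closed form: (3+1)·2^4 - 1 = 63.

Answer: 63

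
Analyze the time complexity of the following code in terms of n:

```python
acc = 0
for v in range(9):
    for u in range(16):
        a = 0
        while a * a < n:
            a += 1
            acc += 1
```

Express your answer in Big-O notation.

Each loop level contributes: 1 × 1 × √n. Multiplying the contributions gives O(√n).

Answer: O(√n)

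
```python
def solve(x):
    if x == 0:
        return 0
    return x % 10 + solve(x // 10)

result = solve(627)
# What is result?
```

Sum of digits of 627: 7 + 2 + 6 = 15

Answer: 15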